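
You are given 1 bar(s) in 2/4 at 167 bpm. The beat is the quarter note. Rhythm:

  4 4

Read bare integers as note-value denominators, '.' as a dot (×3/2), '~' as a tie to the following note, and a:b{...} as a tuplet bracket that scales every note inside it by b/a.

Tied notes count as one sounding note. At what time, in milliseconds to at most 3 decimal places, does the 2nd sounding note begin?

note 2 onset = 1b = 359.281ms

1. 0.0ms @ 0 + 359.281ms (1)
2. 359.281ms @ 1 + 359.281ms (1)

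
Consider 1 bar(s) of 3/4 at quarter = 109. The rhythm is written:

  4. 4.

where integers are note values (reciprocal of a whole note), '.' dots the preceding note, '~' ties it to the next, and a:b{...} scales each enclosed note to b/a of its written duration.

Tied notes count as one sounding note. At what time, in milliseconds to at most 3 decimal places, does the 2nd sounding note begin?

1. 0.0ms @ 0 + 825.688ms (3/2)
2. 825.688ms @ 3/2 + 825.688ms (3/2)

note 2 onset = 3/2b = 825.688ms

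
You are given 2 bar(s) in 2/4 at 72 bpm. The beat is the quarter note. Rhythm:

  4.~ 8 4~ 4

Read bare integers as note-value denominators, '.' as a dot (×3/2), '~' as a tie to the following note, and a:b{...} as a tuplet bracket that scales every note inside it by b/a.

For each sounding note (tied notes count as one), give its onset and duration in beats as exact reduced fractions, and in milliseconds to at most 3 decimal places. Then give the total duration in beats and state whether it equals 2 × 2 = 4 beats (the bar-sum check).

1) 0.0ms=0b +1666.667ms=2b
2) 1666.667ms=2b +1666.667ms=2b
Σ=4b of 4 (72bpm 2/4) — PASS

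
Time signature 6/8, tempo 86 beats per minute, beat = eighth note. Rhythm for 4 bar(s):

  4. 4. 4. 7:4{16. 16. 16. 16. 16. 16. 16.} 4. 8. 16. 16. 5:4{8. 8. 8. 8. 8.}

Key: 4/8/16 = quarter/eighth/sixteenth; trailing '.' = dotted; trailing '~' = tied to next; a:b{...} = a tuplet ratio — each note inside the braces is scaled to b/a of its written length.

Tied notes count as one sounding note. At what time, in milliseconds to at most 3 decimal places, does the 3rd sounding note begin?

note 3 onset = 6b = 4186.047ms

1. 0.0ms @ 0 + 2093.023ms (3)
2. 2093.023ms @ 3 + 2093.023ms (3)
3. 4186.047ms @ 6 + 2093.023ms (3)
4. 6279.07ms @ 9 + 299.003ms (3/7)
5. 6578.073ms @ 66/7 + 299.003ms (3/7)
6. 6877.076ms @ 69/7 + 299.003ms (3/7)
7. 7176.08ms @ 72/7 + 299.003ms (3/7)
8. 7475.083ms @ 75/7 + 299.003ms (3/7)
9. 7774.086ms @ 78/7 + 299.003ms (3/7)
10. 8073.09ms @ 81/7 + 299.003ms (3/7)
11. 8372.093ms @ 12 + 2093.023ms (3)
12. 10465.116ms @ 15 + 1046.512ms (3/2)
13. 11511.628ms @ 33/2 + 523.256ms (3/4)
14. 12034.884ms @ 69/4 + 523.256ms (3/4)
15. 12558.14ms @ 18 + 837.209ms (6/5)
16. 13395.349ms @ 96/5 + 837.209ms (6/5)
17. 14232.558ms @ 102/5 + 837.209ms (6/5)
18. 15069.767ms @ 108/5 + 837.209ms (6/5)
19. 15906.977ms @ 114/5 + 837.209ms (6/5)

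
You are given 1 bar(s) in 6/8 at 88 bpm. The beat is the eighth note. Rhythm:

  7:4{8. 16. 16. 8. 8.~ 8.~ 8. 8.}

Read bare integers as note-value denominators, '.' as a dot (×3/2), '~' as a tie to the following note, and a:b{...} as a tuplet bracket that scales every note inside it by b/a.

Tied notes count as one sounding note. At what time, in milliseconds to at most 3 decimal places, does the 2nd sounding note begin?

1. 0.0ms @ 0 + 584.416ms (6/7)
2. 584.416ms @ 6/7 + 292.208ms (3/7)
3. 876.623ms @ 9/7 + 292.208ms (3/7)
4. 1168.831ms @ 12/7 + 584.416ms (6/7)
5. 1753.247ms @ 18/7 + 1753.247ms (18/7)
6. 3506.494ms @ 36/7 + 584.416ms (6/7)

note 2 onset = 6/7b = 584.416ms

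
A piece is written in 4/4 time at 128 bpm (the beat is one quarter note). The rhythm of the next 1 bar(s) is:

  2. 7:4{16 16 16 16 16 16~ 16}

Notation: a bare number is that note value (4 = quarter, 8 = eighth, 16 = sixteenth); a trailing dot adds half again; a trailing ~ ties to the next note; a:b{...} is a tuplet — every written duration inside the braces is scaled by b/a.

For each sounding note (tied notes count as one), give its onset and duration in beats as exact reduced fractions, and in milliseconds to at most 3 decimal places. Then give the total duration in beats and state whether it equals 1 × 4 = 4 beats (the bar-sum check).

1) 0.0ms=0b +1406.25ms=3b
2) 1406.25ms=3b +66.964ms=1/7b
3) 1473.214ms=22/7b +66.964ms=1/7b
4) 1540.179ms=23/7b +66.964ms=1/7b
5) 1607.143ms=24/7b +66.964ms=1/7b
6) 1674.107ms=25/7b +66.964ms=1/7b
7) 1741.071ms=26/7b +133.929ms=2/7b
Σ=4b of 4 (128bpm 4/4) — PASS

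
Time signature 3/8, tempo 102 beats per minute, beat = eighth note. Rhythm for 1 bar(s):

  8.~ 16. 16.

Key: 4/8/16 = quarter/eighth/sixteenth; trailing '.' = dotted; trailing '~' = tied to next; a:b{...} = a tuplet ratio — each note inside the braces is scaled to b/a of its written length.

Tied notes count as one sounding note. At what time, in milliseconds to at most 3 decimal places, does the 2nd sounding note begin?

1. 0.0ms @ 0 + 1323.529ms (9/4)
2. 1323.529ms @ 9/4 + 441.176ms (3/4)

note 2 onset = 9/4b = 1323.529ms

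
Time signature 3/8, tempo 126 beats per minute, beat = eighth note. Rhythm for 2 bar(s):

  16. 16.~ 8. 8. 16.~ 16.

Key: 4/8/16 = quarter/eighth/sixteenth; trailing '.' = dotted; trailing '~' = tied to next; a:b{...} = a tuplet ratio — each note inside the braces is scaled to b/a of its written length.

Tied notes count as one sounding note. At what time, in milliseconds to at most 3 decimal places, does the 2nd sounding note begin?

1. 0.0ms @ 0 + 357.143ms (3/4)
2. 357.143ms @ 3/4 + 1071.429ms (9/4)
3. 1428.571ms @ 3 + 714.286ms (3/2)
4. 2142.857ms @ 9/2 + 714.286ms (3/2)

note 2 onset = 3/4b = 357.143ms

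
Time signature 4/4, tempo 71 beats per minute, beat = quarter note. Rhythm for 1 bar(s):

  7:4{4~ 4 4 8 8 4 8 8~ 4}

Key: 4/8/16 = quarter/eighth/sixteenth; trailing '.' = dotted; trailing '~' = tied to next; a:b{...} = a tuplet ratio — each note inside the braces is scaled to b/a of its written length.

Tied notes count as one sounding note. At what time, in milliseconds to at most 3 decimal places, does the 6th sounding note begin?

1. 0.0ms @ 0 + 965.795ms (8/7)
2. 965.795ms @ 8/7 + 482.897ms (4/7)
3. 1448.692ms @ 12/7 + 241.449ms (2/7)
4. 1690.141ms @ 2 + 241.449ms (2/7)
5. 1931.59ms @ 16/7 + 482.897ms (4/7)
6. 2414.487ms @ 20/7 + 241.449ms (2/7)
7. 2655.936ms @ 22/7 + 724.346ms (6/7)

note 6 onset = 20/7b = 2414.487ms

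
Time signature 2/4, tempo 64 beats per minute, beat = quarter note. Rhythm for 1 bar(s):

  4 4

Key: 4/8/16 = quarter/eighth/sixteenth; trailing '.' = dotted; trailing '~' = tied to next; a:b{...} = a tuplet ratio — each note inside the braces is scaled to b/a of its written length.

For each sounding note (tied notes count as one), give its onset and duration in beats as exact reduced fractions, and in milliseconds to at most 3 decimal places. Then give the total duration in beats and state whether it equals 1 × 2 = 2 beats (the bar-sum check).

1) 0.0ms=0b +937.5ms=1b
2) 937.5ms=1b +937.5ms=1b
Σ=2b of 2 (64bpm 2/4) — PASS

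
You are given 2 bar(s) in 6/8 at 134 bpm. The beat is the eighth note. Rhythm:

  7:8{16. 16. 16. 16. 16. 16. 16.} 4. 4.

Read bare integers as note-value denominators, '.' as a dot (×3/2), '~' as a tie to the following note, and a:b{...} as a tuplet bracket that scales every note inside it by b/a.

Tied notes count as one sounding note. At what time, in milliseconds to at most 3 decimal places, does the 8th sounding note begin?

1. 0.0ms @ 0 + 383.795ms (6/7)
2. 383.795ms @ 6/7 + 383.795ms (6/7)
3. 767.591ms @ 12/7 + 383.795ms (6/7)
4. 1151.386ms @ 18/7 + 383.795ms (6/7)
5. 1535.181ms @ 24/7 + 383.795ms (6/7)
6. 1918.977ms @ 30/7 + 383.795ms (6/7)
7. 2302.772ms @ 36/7 + 383.795ms (6/7)
8. 2686.567ms @ 6 + 1343.284ms (3)
9. 4029.851ms @ 9 + 1343.284ms (3)

note 8 onset = 6b = 2686.567ms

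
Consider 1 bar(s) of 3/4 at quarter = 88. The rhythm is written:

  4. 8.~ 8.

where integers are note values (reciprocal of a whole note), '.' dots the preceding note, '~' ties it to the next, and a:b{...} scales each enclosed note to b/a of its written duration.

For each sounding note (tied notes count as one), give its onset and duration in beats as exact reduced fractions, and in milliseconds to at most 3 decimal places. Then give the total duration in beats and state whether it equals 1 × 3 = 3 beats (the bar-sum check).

1) 0.0ms=0b +1022.727ms=3/2b
2) 1022.727ms=3/2b +1022.727ms=3/2b
Σ=3b of 3 (88bpm 3/4) — PASS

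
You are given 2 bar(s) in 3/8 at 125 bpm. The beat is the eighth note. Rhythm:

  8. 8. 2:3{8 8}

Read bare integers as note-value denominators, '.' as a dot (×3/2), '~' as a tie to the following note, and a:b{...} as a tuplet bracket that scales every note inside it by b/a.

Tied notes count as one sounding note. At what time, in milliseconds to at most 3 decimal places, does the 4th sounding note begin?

1. 0.0ms @ 0 + 720.0ms (3/2)
2. 720.0ms @ 3/2 + 720.0ms (3/2)
3. 1440.0ms @ 3 + 720.0ms (3/2)
4. 2160.0ms @ 9/2 + 720.0ms (3/2)

note 4 onset = 9/2b = 2160.0ms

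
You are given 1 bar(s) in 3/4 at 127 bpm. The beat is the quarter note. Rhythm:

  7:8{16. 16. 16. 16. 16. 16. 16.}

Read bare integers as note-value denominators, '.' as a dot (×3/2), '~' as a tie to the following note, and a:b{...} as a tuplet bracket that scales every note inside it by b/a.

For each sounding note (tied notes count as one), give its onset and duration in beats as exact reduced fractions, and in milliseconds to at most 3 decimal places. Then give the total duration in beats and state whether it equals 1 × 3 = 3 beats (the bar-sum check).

1) 0.0ms=0b +202.475ms=3/7b
2) 202.475ms=3/7b +202.475ms=3/7b
3) 404.949ms=6/7b +202.475ms=3/7b
4) 607.424ms=9/7b +202.475ms=3/7b
5) 809.899ms=12/7b +202.475ms=3/7b
6) 1012.373ms=15/7b +202.475ms=3/7b
7) 1214.848ms=18/7b +202.475ms=3/7b
Σ=3b of 3 (127bpm 3/4) — PASS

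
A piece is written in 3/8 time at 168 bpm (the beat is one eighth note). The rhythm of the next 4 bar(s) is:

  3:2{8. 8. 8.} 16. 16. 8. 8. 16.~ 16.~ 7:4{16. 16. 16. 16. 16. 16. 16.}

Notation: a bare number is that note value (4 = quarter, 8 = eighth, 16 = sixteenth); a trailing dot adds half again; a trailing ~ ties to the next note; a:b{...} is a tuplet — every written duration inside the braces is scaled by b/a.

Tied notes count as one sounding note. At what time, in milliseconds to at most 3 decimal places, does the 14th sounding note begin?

1. 0.0ms @ 0 + 357.143ms (1)
2. 357.143ms @ 1 + 357.143ms (1)
3. 714.286ms @ 2 + 357.143ms (1)
4. 1071.429ms @ 3 + 267.857ms (3/4)
5. 1339.286ms @ 15/4 + 267.857ms (3/4)
6. 1607.143ms @ 9/2 + 535.714ms (3/2)
7. 2142.857ms @ 6 + 535.714ms (3/2)
8. 2678.571ms @ 15/2 + 688.776ms (27/14)
9. 3367.347ms @ 66/7 + 153.061ms (3/7)
10. 3520.408ms @ 69/7 + 153.061ms (3/7)
11. 3673.469ms @ 72/7 + 153.061ms (3/7)
12. 3826.531ms @ 75/7 + 153.061ms (3/7)
13. 3979.592ms @ 78/7 + 153.061ms (3/7)
14. 4132.653ms @ 81/7 + 153.061ms (3/7)

note 14 onset = 81/7b = 4132.653ms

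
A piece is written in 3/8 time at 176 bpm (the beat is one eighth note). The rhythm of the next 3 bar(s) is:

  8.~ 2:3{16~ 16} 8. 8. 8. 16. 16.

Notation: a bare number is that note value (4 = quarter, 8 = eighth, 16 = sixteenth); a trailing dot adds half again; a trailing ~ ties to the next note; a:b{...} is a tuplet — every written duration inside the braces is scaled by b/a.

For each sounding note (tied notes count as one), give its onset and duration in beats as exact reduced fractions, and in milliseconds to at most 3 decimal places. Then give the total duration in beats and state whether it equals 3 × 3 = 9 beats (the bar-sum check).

1) 0.0ms=0b +1022.727ms=3b
2) 1022.727ms=3b +511.364ms=3/2b
3) 1534.091ms=9/2b +511.364ms=3/2b
4) 2045.455ms=6b +511.364ms=3/2b
5) 2556.818ms=15/2b +255.682ms=3/4b
6) 2812.5ms=33/4b +255.682ms=3/4b
Σ=9b of 9 (176bpm 3/8) — PASS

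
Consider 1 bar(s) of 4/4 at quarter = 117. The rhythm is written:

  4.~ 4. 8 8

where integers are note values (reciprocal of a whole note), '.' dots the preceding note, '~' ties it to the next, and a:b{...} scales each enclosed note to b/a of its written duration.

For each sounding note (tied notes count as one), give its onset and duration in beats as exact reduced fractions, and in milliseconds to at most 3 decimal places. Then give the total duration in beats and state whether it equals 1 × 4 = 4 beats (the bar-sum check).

1) 0.0ms=0b +1538.462ms=3b
2) 1538.462ms=3b +256.41ms=1/2b
3) 1794.872ms=7/2b +256.41ms=1/2b
Σ=4b of 4 (117bpm 4/4) — PASS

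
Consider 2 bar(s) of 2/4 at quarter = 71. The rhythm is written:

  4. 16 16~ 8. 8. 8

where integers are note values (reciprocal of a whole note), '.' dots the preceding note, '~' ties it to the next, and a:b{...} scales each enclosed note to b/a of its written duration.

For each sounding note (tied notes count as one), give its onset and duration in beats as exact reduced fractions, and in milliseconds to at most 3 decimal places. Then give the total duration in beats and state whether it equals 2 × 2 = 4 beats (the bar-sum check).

1) 0.0ms=0b +1267.606ms=3/2b
2) 1267.606ms=3/2b +211.268ms=1/4b
3) 1478.873ms=7/4b +845.07ms=1b
4) 2323.944ms=11/4b +633.803ms=3/4b
5) 2957.746ms=7/2b +422.535ms=1/2b
Σ=4b of 4 (71bpm 2/4) — PASS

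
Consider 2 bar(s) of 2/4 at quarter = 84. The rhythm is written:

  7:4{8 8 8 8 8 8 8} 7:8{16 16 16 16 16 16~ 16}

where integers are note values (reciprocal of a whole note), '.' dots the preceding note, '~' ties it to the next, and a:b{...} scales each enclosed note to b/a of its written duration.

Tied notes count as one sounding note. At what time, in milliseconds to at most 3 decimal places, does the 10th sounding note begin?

1. 0.0ms @ 0 + 204.082ms (2/7)
2. 204.082ms @ 2/7 + 204.082ms (2/7)
3. 408.163ms @ 4/7 + 204.082ms (2/7)
4. 612.245ms @ 6/7 + 204.082ms (2/7)
5. 816.327ms @ 8/7 + 204.082ms (2/7)
6. 1020.408ms @ 10/7 + 204.082ms (2/7)
7. 1224.49ms @ 12/7 + 204.082ms (2/7)
8. 1428.571ms @ 2 + 204.082ms (2/7)
9. 1632.653ms @ 16/7 + 204.082ms (2/7)
10. 1836.735ms @ 18/7 + 204.082ms (2/7)
11. 2040.816ms @ 20/7 + 204.082ms (2/7)
12. 2244.898ms @ 22/7 + 204.082ms (2/7)
13. 2448.98ms @ 24/7 + 408.163ms (4/7)

note 10 onset = 18/7b = 1836.735ms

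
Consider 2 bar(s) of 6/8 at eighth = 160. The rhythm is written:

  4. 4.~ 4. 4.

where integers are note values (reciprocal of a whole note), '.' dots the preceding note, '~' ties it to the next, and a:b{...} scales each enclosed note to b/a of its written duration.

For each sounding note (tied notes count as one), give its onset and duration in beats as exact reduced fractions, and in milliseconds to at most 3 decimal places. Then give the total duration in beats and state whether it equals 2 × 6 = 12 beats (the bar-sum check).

1) 0.0ms=0b +1125.0ms=3b
2) 1125.0ms=3b +2250.0ms=6b
3) 3375.0ms=9b +1125.0ms=3b
Σ=12b of 12 (160bpm 6/8) — PASS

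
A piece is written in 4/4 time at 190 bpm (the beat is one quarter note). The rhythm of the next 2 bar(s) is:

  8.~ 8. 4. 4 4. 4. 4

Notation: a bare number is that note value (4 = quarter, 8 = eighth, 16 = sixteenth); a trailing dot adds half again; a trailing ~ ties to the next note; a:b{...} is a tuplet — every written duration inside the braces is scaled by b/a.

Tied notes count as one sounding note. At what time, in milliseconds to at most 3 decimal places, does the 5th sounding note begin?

1. 0.0ms @ 0 + 473.684ms (3/2)
2. 473.684ms @ 3/2 + 473.684ms (3/2)
3. 947.368ms @ 3 + 315.789ms (1)
4. 1263.158ms @ 4 + 473.684ms (3/2)
5. 1736.842ms @ 11/2 + 473.684ms (3/2)
6. 2210.526ms @ 7 + 315.789ms (1)

note 5 onset = 11/2b = 1736.842ms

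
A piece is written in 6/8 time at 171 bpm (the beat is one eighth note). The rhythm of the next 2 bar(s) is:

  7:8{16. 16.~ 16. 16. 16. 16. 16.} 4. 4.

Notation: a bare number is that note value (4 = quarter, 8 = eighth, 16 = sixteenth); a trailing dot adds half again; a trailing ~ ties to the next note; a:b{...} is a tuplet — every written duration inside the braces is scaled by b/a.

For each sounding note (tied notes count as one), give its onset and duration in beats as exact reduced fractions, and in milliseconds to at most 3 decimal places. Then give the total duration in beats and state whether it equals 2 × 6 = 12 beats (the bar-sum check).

1) 0.0ms=0b +300.752ms=6/7b
2) 300.752ms=6/7b +601.504ms=12/7b
3) 902.256ms=18/7b +300.752ms=6/7b
4) 1203.008ms=24/7b +300.752ms=6/7b
5) 1503.759ms=30/7b +300.752ms=6/7b
6) 1804.511ms=36/7b +300.752ms=6/7b
7) 2105.263ms=6b +1052.632ms=3b
8) 3157.895ms=9b +1052.632ms=3b
Σ=12b of 12 (171bpm 6/8) — PASS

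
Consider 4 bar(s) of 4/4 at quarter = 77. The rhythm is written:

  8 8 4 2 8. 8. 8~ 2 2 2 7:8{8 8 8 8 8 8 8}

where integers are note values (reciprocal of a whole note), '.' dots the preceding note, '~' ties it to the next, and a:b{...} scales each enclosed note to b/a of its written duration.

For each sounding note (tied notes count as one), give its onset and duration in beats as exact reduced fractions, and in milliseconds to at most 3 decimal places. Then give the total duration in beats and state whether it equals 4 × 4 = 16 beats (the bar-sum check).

1) 0.0ms=0b +389.61ms=1/2b
2) 389.61ms=1/2b +389.61ms=1/2b
3) 779.221ms=1b +779.221ms=1b
4) 1558.442ms=2b +1558.442ms=2b
5) 3116.883ms=4b +584.416ms=3/4b
6) 3701.299ms=19/4b +584.416ms=3/4b
7) 4285.714ms=11/2b +1948.052ms=5/2b
8) 6233.766ms=8b +1558.442ms=2b
9) 7792.208ms=10b +1558.442ms=2b
10) 9350.649ms=12b +445.269ms=4/7b
11) 9795.918ms=88/7b +445.269ms=4/7b
12) 10241.187ms=92/7b +445.269ms=4/7b
13) 10686.456ms=96/7b +445.269ms=4/7b
14) 11131.725ms=100/7b +445.269ms=4/7b
15) 11576.994ms=104/7b +445.269ms=4/7b
16) 12022.263ms=108/7b +445.269ms=4/7b
Σ=16b of 16 (77bpm 4/4) — PASS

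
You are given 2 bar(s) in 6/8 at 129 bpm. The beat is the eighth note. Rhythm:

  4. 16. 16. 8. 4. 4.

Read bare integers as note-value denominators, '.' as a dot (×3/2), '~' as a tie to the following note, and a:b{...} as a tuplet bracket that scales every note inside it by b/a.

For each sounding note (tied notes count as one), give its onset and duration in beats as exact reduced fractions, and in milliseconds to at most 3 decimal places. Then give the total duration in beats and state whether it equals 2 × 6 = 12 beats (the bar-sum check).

1) 0.0ms=0b +1395.349ms=3b
2) 1395.349ms=3b +348.837ms=3/4b
3) 1744.186ms=15/4b +348.837ms=3/4b
4) 2093.023ms=9/2b +697.674ms=3/2b
5) 2790.698ms=6b +1395.349ms=3b
6) 4186.047ms=9b +1395.349ms=3b
Σ=12b of 12 (129bpm 6/8) — PASS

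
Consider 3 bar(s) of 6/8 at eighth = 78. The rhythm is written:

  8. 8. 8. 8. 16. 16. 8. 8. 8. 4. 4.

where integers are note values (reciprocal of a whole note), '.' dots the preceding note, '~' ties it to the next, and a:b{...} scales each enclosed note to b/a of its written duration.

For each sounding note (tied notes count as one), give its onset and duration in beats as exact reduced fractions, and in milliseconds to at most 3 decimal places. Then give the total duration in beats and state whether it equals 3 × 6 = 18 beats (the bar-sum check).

1) 0.0ms=0b +1153.846ms=3/2b
2) 1153.846ms=3/2b +1153.846ms=3/2b
3) 2307.692ms=3b +1153.846ms=3/2b
4) 3461.538ms=9/2b +1153.846ms=3/2b
5) 4615.385ms=6b +576.923ms=3/4b
6) 5192.308ms=27/4b +576.923ms=3/4b
7) 5769.231ms=15/2b +1153.846ms=3/2b
8) 6923.077ms=9b +1153.846ms=3/2b
9) 8076.923ms=21/2b +1153.846ms=3/2b
10) 9230.769ms=12b +2307.692ms=3b
11) 11538.462ms=15b +2307.692ms=3b
Σ=18b of 18 (78bpm 6/8) — PASS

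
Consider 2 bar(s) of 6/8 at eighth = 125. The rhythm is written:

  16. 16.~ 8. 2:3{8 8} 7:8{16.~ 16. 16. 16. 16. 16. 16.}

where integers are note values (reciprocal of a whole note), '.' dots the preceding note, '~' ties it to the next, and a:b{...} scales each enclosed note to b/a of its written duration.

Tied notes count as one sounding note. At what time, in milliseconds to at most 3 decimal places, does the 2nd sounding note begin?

1. 0.0ms @ 0 + 360.0ms (3/4)
2. 360.0ms @ 3/4 + 1080.0ms (9/4)
3. 1440.0ms @ 3 + 720.0ms (3/2)
4. 2160.0ms @ 9/2 + 720.0ms (3/2)
5. 2880.0ms @ 6 + 822.857ms (12/7)
6. 3702.857ms @ 54/7 + 411.429ms (6/7)
7. 4114.286ms @ 60/7 + 411.429ms (6/7)
8. 4525.714ms @ 66/7 + 411.429ms (6/7)
9. 4937.143ms @ 72/7 + 411.429ms (6/7)
10. 5348.571ms @ 78/7 + 411.429ms (6/7)

note 2 onset = 3/4b = 360.0ms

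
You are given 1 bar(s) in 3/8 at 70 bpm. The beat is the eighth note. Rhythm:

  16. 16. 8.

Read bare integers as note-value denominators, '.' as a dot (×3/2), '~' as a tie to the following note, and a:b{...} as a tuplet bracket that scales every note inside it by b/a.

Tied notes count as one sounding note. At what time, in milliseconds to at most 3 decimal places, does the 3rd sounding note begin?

1. 0.0ms @ 0 + 642.857ms (3/4)
2. 642.857ms @ 3/4 + 642.857ms (3/4)
3. 1285.714ms @ 3/2 + 1285.714ms (3/2)

note 3 onset = 3/2b = 1285.714ms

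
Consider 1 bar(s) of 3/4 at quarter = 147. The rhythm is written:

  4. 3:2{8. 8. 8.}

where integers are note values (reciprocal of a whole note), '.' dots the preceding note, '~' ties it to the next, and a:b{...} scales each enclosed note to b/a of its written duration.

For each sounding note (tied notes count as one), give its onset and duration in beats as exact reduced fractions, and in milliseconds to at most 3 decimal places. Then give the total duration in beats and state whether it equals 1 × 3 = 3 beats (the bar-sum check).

1) 0.0ms=0b +612.245ms=3/2b
2) 612.245ms=3/2b +204.082ms=1/2b
3) 816.327ms=2b +204.082ms=1/2b
4) 1020.408ms=5/2b +204.082ms=1/2b
Σ=3b of 3 (147bpm 3/4) — PASS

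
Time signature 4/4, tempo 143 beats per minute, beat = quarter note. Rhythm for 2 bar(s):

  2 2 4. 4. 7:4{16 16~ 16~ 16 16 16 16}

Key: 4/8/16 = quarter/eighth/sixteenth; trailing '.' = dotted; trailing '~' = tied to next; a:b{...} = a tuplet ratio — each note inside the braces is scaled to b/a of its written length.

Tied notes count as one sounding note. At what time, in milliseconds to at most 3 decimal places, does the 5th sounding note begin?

1. 0.0ms @ 0 + 839.161ms (2)
2. 839.161ms @ 2 + 839.161ms (2)
3. 1678.322ms @ 4 + 629.371ms (3/2)
4. 2307.692ms @ 11/2 + 629.371ms (3/2)
5. 2937.063ms @ 7 + 59.94ms (1/7)
6. 2997.003ms @ 50/7 + 179.82ms (3/7)
7. 3176.823ms @ 53/7 + 59.94ms (1/7)
8. 3236.763ms @ 54/7 + 59.94ms (1/7)
9. 3296.703ms @ 55/7 + 59.94ms (1/7)

note 5 onset = 7b = 2937.063ms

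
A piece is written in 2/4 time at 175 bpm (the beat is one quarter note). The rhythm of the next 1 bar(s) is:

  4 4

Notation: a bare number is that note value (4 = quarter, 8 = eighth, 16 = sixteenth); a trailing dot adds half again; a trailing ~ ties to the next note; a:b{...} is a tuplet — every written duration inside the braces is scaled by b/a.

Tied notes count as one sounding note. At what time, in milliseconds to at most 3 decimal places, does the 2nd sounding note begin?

note 2 onset = 1b = 342.857ms

1. 0.0ms @ 0 + 342.857ms (1)
2. 342.857ms @ 1 + 342.857ms (1)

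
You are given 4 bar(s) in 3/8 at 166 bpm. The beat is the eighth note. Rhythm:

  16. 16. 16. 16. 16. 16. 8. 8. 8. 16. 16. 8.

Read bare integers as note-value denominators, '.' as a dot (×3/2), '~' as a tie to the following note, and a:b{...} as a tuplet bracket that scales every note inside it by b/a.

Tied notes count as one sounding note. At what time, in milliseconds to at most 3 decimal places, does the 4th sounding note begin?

1. 0.0ms @ 0 + 271.084ms (3/4)
2. 271.084ms @ 3/4 + 271.084ms (3/4)
3. 542.169ms @ 3/2 + 271.084ms (3/4)
4. 813.253ms @ 9/4 + 271.084ms (3/4)
5. 1084.337ms @ 3 + 271.084ms (3/4)
6. 1355.422ms @ 15/4 + 271.084ms (3/4)
7. 1626.506ms @ 9/2 + 542.169ms (3/2)
8. 2168.675ms @ 6 + 542.169ms (3/2)
9. 2710.843ms @ 15/2 + 542.169ms (3/2)
10. 3253.012ms @ 9 + 271.084ms (3/4)
11. 3524.096ms @ 39/4 + 271.084ms (3/4)
12. 3795.181ms @ 21/2 + 542.169ms (3/2)

note 4 onset = 9/4b = 813.253ms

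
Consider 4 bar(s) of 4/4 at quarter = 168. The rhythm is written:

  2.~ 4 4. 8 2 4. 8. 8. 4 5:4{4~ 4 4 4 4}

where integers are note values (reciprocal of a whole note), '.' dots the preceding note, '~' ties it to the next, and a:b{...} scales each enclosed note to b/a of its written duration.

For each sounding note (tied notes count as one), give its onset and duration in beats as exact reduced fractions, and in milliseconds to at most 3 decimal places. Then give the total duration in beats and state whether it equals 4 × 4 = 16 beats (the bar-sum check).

1) 0.0ms=0b +1428.571ms=4b
2) 1428.571ms=4b +535.714ms=3/2b
3) 1964.286ms=11/2b +178.571ms=1/2b
4) 2142.857ms=6b +714.286ms=2b
5) 2857.143ms=8b +535.714ms=3/2b
6) 3392.857ms=19/2b +267.857ms=3/4b
7) 3660.714ms=41/4b +267.857ms=3/4b
8) 3928.571ms=11b +357.143ms=1b
9) 4285.714ms=12b +571.429ms=8/5b
10) 4857.143ms=68/5b +285.714ms=4/5b
11) 5142.857ms=72/5b +285.714ms=4/5b
12) 5428.571ms=76/5b +285.714ms=4/5b
Σ=16b of 16 (168bpm 4/4) — PASS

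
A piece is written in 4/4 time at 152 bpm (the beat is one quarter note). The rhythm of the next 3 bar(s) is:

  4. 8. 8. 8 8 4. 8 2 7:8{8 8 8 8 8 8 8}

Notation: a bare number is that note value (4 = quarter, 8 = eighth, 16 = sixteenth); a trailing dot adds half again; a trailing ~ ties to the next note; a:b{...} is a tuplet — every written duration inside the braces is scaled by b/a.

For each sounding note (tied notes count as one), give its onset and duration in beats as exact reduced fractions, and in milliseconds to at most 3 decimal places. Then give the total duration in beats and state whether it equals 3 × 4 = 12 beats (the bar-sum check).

1) 0.0ms=0b +592.105ms=3/2b
2) 592.105ms=3/2b +296.053ms=3/4b
3) 888.158ms=9/4b +296.053ms=3/4b
4) 1184.211ms=3b +197.368ms=1/2b
5) 1381.579ms=7/2b +197.368ms=1/2b
6) 1578.947ms=4b +592.105ms=3/2b
7) 2171.053ms=11/2b +197.368ms=1/2b
8) 2368.421ms=6b +789.474ms=2b
9) 3157.895ms=8b +225.564ms=4/7b
10) 3383.459ms=60/7b +225.564ms=4/7b
11) 3609.023ms=64/7b +225.564ms=4/7b
12) 3834.586ms=68/7b +225.564ms=4/7b
13) 4060.15ms=72/7b +225.564ms=4/7b
14) 4285.714ms=76/7b +225.564ms=4/7b
15) 4511.278ms=80/7b +225.564ms=4/7b
Σ=12b of 12 (152bpm 4/4) — PASS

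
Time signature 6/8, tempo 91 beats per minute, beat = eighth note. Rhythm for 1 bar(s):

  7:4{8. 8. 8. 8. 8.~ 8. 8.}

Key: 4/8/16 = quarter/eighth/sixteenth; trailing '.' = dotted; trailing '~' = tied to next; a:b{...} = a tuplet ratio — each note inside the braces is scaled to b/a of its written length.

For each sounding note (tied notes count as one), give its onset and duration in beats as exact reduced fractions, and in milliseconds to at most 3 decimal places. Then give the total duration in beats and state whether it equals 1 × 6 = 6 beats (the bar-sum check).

1) 0.0ms=0b +565.149ms=6/7b
2) 565.149ms=6/7b +565.149ms=6/7b
3) 1130.298ms=12/7b +565.149ms=6/7b
4) 1695.447ms=18/7b +565.149ms=6/7b
5) 2260.597ms=24/7b +1130.298ms=12/7b
6) 3390.895ms=36/7b +565.149ms=6/7b
Σ=6b of 6 (91bpm 6/8) — PASS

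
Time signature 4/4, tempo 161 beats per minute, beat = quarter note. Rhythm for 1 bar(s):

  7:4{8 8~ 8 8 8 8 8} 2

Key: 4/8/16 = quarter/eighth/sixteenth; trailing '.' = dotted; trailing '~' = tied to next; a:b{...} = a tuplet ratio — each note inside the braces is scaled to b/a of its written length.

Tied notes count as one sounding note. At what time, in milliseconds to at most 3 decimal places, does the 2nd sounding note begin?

1. 0.0ms @ 0 + 106.477ms (2/7)
2. 106.477ms @ 2/7 + 212.955ms (4/7)
3. 319.432ms @ 6/7 + 106.477ms (2/7)
4. 425.909ms @ 8/7 + 106.477ms (2/7)
5. 532.387ms @ 10/7 + 106.477ms (2/7)
6. 638.864ms @ 12/7 + 106.477ms (2/7)
7. 745.342ms @ 2 + 745.342ms (2)

note 2 onset = 2/7b = 106.477ms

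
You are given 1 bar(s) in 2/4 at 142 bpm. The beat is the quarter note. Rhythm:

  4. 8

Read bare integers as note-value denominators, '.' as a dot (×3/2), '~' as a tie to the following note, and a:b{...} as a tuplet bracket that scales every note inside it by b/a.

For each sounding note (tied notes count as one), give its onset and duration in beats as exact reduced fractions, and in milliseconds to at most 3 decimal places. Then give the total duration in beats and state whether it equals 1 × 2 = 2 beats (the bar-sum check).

1) 0.0ms=0b +633.803ms=3/2b
2) 633.803ms=3/2b +211.268ms=1/2b
Σ=2b of 2 (142bpm 2/4) — PASS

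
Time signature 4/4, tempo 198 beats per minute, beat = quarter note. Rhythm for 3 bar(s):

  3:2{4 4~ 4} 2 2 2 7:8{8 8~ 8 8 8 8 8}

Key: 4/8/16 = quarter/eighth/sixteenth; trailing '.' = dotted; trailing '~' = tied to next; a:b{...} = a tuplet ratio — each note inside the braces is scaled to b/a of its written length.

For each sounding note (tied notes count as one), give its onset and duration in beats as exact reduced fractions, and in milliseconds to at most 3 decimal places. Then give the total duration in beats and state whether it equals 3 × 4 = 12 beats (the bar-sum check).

1) 0.0ms=0b +202.02ms=2/3b
2) 202.02ms=2/3b +404.04ms=4/3b
3) 606.061ms=2b +606.061ms=2b
4) 1212.121ms=4b +606.061ms=2b
5) 1818.182ms=6b +606.061ms=2b
6) 2424.242ms=8b +173.16ms=4/7b
7) 2597.403ms=60/7b +346.32ms=8/7b
8) 2943.723ms=68/7b +173.16ms=4/7b
9) 3116.883ms=72/7b +173.16ms=4/7b
10) 3290.043ms=76/7b +173.16ms=4/7b
11) 3463.203ms=80/7b +173.16ms=4/7b
Σ=12b of 12 (198bpm 4/4) — PASS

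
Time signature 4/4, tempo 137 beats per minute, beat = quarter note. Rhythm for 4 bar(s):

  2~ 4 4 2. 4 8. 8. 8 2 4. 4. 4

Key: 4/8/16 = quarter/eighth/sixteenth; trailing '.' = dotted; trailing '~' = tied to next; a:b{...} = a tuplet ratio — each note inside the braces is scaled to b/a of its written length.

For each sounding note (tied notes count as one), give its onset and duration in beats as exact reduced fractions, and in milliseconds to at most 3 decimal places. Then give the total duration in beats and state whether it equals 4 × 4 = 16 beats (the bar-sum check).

1) 0.0ms=0b +1313.869ms=3b
2) 1313.869ms=3b +437.956ms=1b
3) 1751.825ms=4b +1313.869ms=3b
4) 3065.693ms=7b +437.956ms=1b
5) 3503.65ms=8b +328.467ms=3/4b
6) 3832.117ms=35/4b +328.467ms=3/4b
7) 4160.584ms=19/2b +218.978ms=1/2b
8) 4379.562ms=10b +875.912ms=2b
9) 5255.474ms=12b +656.934ms=3/2b
10) 5912.409ms=27/2b +656.934ms=3/2b
11) 6569.343ms=15b +437.956ms=1b
Σ=16b of 16 (137bpm 4/4) — PASS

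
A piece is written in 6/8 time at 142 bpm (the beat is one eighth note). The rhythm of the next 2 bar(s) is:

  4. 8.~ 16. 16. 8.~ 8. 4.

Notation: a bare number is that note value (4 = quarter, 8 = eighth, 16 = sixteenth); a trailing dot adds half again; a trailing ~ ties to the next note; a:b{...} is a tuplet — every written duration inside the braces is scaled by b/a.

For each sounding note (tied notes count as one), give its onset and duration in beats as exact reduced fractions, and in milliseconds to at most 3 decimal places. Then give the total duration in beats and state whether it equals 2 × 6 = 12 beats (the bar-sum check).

1) 0.0ms=0b +1267.606ms=3b
2) 1267.606ms=3b +950.704ms=9/4b
3) 2218.31ms=21/4b +316.901ms=3/4b
4) 2535.211ms=6b +1267.606ms=3b
5) 3802.817ms=9b +1267.606ms=3b
Σ=12b of 12 (142bpm 6/8) — PASS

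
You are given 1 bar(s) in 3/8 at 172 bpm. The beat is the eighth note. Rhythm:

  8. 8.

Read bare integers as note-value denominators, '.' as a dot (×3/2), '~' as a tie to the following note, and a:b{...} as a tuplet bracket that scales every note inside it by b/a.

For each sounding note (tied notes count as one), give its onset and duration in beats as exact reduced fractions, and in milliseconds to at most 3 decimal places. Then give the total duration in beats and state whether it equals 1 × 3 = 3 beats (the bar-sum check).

1) 0.0ms=0b +523.256ms=3/2b
2) 523.256ms=3/2b +523.256ms=3/2b
Σ=3b of 3 (172bpm 3/8) — PASS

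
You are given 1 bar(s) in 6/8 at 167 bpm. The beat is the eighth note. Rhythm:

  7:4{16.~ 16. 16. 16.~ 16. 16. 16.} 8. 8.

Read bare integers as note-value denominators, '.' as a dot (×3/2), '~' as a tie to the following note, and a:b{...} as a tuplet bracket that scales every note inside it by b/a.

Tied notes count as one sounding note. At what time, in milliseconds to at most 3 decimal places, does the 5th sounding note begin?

1. 0.0ms @ 0 + 307.956ms (6/7)
2. 307.956ms @ 6/7 + 153.978ms (3/7)
3. 461.933ms @ 9/7 + 307.956ms (6/7)
4. 769.889ms @ 15/7 + 153.978ms (3/7)
5. 923.867ms @ 18/7 + 153.978ms (3/7)
6. 1077.844ms @ 3 + 538.922ms (3/2)
7. 1616.766ms @ 9/2 + 538.922ms (3/2)

note 5 onset = 18/7b = 923.867ms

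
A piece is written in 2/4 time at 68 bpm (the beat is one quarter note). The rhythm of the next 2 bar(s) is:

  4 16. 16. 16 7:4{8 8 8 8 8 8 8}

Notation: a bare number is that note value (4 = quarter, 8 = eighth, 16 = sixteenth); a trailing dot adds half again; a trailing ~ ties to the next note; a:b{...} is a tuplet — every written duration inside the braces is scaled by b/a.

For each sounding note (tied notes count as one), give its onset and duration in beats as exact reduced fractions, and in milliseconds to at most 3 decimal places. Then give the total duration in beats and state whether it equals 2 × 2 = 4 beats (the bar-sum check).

1) 0.0ms=0b +882.353ms=1b
2) 882.353ms=1b +330.882ms=3/8b
3) 1213.235ms=11/8b +330.882ms=3/8b
4) 1544.118ms=7/4b +220.588ms=1/4b
5) 1764.706ms=2b +252.101ms=2/7b
6) 2016.807ms=16/7b +252.101ms=2/7b
7) 2268.908ms=18/7b +252.101ms=2/7b
8) 2521.008ms=20/7b +252.101ms=2/7b
9) 2773.109ms=22/7b +252.101ms=2/7b
10) 3025.21ms=24/7b +252.101ms=2/7b
11) 3277.311ms=26/7b +252.101ms=2/7b
Σ=4b of 4 (68bpm 2/4) — PASS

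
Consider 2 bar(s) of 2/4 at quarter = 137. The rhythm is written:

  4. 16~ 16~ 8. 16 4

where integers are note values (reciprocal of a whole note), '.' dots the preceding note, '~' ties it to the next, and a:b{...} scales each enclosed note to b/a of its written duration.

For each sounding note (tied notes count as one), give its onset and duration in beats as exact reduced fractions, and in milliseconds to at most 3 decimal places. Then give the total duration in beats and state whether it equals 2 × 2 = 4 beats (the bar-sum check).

1) 0.0ms=0b +656.934ms=3/2b
2) 656.934ms=3/2b +547.445ms=5/4b
3) 1204.38ms=11/4b +109.489ms=1/4b
4) 1313.869ms=3b +437.956ms=1b
Σ=4b of 4 (137bpm 2/4) — PASS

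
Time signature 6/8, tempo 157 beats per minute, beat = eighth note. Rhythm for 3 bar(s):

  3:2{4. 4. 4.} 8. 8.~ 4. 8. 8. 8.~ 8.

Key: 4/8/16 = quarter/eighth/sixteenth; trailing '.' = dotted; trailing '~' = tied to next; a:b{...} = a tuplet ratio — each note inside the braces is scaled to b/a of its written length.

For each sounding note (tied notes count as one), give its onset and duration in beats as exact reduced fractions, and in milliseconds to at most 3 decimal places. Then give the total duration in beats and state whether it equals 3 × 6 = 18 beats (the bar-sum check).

1) 0.0ms=0b +764.331ms=2b
2) 764.331ms=2b +764.331ms=2b
3) 1528.662ms=4b +764.331ms=2b
4) 2292.994ms=6b +573.248ms=3/2b
5) 2866.242ms=15/2b +1719.745ms=9/2b
6) 4585.987ms=12b +573.248ms=3/2b
7) 5159.236ms=27/2b +573.248ms=3/2b
8) 5732.484ms=15b +1146.497ms=3b
Σ=18b of 18 (157bpm 6/8) — PASS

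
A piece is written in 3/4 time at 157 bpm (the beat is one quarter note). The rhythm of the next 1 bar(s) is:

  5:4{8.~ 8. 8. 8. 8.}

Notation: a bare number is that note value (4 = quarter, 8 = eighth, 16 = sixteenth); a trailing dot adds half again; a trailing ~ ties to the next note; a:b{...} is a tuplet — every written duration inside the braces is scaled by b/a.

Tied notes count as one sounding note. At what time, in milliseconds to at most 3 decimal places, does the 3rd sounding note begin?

note 3 onset = 9/5b = 687.898ms

1. 0.0ms @ 0 + 458.599ms (6/5)
2. 458.599ms @ 6/5 + 229.299ms (3/5)
3. 687.898ms @ 9/5 + 229.299ms (3/5)
4. 917.197ms @ 12/5 + 229.299ms (3/5)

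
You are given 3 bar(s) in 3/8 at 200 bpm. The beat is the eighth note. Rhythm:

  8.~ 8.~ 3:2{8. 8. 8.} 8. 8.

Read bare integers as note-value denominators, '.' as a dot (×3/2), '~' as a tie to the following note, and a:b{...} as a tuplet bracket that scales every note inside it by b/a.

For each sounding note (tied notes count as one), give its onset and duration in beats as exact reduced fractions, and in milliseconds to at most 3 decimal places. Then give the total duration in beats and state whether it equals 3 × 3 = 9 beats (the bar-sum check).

1) 0.0ms=0b +1200.0ms=4b
2) 1200.0ms=4b +300.0ms=1b
3) 1500.0ms=5b +300.0ms=1b
4) 1800.0ms=6b +450.0ms=3/2b
5) 2250.0ms=15/2b +450.0ms=3/2b
Σ=9b of 9 (200bpm 3/8) — PASS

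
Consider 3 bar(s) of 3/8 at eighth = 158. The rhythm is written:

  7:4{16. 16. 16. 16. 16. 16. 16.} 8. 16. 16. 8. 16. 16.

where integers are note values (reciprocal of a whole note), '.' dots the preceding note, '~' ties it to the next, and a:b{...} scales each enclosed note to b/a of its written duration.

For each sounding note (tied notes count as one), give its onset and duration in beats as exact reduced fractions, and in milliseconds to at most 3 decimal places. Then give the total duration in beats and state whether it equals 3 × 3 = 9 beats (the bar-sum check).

1) 0.0ms=0b +162.749ms=3/7b
2) 162.749ms=3/7b +162.749ms=3/7b
3) 325.497ms=6/7b +162.749ms=3/7b
4) 488.246ms=9/7b +162.749ms=3/7b
5) 650.995ms=12/7b +162.749ms=3/7b
6) 813.743ms=15/7b +162.749ms=3/7b
7) 976.492ms=18/7b +162.749ms=3/7b
8) 1139.241ms=3b +569.62ms=3/2b
9) 1708.861ms=9/2b +284.81ms=3/4b
10) 1993.671ms=21/4b +284.81ms=3/4b
11) 2278.481ms=6b +569.62ms=3/2b
12) 2848.101ms=15/2b +284.81ms=3/4b
13) 3132.911ms=33/4b +284.81ms=3/4b
Σ=9b of 9 (158bpm 3/8) — PASS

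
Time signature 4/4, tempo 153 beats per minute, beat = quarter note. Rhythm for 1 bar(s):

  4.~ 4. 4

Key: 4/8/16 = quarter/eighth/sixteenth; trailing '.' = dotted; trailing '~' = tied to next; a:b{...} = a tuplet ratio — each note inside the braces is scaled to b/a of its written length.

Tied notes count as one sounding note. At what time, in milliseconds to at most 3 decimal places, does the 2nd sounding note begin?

note 2 onset = 3b = 1176.471ms

1. 0.0ms @ 0 + 1176.471ms (3)
2. 1176.471ms @ 3 + 392.157ms (1)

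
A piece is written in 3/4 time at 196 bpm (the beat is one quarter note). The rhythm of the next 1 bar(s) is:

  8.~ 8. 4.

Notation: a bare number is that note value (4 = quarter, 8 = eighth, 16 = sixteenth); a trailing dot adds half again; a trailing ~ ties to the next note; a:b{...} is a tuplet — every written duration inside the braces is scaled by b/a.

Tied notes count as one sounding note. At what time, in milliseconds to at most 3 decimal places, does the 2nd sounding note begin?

1. 0.0ms @ 0 + 459.184ms (3/2)
2. 459.184ms @ 3/2 + 459.184ms (3/2)

note 2 onset = 3/2b = 459.184ms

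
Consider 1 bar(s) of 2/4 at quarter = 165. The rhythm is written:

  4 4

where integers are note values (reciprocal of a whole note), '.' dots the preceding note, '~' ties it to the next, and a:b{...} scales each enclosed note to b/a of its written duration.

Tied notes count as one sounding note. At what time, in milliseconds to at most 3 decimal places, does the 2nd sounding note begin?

note 2 onset = 1b = 363.636ms

1. 0.0ms @ 0 + 363.636ms (1)
2. 363.636ms @ 1 + 363.636ms (1)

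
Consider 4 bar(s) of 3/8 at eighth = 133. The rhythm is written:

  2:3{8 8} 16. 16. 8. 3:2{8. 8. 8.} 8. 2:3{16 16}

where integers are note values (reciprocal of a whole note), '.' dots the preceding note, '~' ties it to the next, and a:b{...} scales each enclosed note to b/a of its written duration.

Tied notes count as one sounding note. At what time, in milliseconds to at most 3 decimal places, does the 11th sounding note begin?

note 11 onset = 45/4b = 5075.188ms

1. 0.0ms @ 0 + 676.692ms (3/2)
2. 676.692ms @ 3/2 + 676.692ms (3/2)
3. 1353.383ms @ 3 + 338.346ms (3/4)
4. 1691.729ms @ 15/4 + 338.346ms (3/4)
5. 2030.075ms @ 9/2 + 676.692ms (3/2)
6. 2706.767ms @ 6 + 451.128ms (1)
7. 3157.895ms @ 7 + 451.128ms (1)
8. 3609.023ms @ 8 + 451.128ms (1)
9. 4060.15ms @ 9 + 676.692ms (3/2)
10. 4736.842ms @ 21/2 + 338.346ms (3/4)
11. 5075.188ms @ 45/4 + 338.346ms (3/4)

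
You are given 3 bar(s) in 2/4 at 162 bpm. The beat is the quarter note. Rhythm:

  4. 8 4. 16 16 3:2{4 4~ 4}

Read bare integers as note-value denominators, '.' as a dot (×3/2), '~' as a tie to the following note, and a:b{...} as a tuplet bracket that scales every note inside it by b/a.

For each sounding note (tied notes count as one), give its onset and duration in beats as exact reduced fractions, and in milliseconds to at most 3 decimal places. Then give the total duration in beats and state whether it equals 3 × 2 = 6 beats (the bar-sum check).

1) 0.0ms=0b +555.556ms=3/2b
2) 555.556ms=3/2b +185.185ms=1/2b
3) 740.741ms=2b +555.556ms=3/2b
4) 1296.296ms=7/2b +92.593ms=1/4b
5) 1388.889ms=15/4b +92.593ms=1/4b
6) 1481.481ms=4b +246.914ms=2/3b
7) 1728.395ms=14/3b +493.827ms=4/3b
Σ=6b of 6 (162bpm 2/4) — PASS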